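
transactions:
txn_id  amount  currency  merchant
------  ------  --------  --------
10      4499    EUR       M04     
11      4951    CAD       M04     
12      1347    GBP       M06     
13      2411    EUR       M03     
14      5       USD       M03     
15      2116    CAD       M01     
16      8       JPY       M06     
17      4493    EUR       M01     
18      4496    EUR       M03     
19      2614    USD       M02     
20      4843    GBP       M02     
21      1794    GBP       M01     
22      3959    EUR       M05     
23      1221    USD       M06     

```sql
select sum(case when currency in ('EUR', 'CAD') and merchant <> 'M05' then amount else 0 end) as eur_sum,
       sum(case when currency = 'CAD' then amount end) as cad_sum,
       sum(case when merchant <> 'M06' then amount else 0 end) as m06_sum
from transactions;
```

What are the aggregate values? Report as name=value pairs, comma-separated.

eur_sum=22966, cad_sum=7067, m06_sum=36181

[eur_sum: currency in ('EUR', 'CAD') and merchant <> 'M05']
txn_id=10: ✓ → 4499
txn_id=11: ✓ → 4951
txn_id=12: ✗
txn_id=13: ✓ → 2411
txn_id=14: ✗
txn_id=15: ✓ → 2116
txn_id=16: ✗
txn_id=17: ✓ → 4493
txn_id=18: ✓ → 4496
txn_id=19: ✗
txn_id=20: ✗
txn_id=21: ✗
txn_id=22: ✗
txn_id=23: ✗
eur_sum = 4499 + 4951 + 2411 + 2116 + 4493 + 4496 = 22966
—
[cad_sum: currency = 'CAD']
txn_id=10: ✗
txn_id=11: ✓ → 4951
txn_id=12: ✗
txn_id=13: ✗
txn_id=14: ✗
txn_id=15: ✓ → 2116
txn_id=16: ✗
txn_id=17: ✗
txn_id=18: ✗
txn_id=19: ✗
txn_id=20: ✗
txn_id=21: ✗
txn_id=22: ✗
txn_id=23: ✗
cad_sum = 4951 + 2116 = 7067
—
[m06_sum: merchant <> 'M06']
txn_id=10: ✓ → 4499
txn_id=11: ✓ → 4951
txn_id=12: ✗
txn_id=13: ✓ → 2411
txn_id=14: ✓ → 5
txn_id=15: ✓ → 2116
txn_id=16: ✗
txn_id=17: ✓ → 4493
txn_id=18: ✓ → 4496
txn_id=19: ✓ → 2614
txn_id=20: ✓ → 4843
txn_id=21: ✓ → 1794
txn_id=22: ✓ → 3959
txn_id=23: ✗
m06_sum = 4499 + 4951 + 2411 + 5 + 2116 + 4493 + 4496 + 2614 + 4843 + 1794 + 3959 = 36181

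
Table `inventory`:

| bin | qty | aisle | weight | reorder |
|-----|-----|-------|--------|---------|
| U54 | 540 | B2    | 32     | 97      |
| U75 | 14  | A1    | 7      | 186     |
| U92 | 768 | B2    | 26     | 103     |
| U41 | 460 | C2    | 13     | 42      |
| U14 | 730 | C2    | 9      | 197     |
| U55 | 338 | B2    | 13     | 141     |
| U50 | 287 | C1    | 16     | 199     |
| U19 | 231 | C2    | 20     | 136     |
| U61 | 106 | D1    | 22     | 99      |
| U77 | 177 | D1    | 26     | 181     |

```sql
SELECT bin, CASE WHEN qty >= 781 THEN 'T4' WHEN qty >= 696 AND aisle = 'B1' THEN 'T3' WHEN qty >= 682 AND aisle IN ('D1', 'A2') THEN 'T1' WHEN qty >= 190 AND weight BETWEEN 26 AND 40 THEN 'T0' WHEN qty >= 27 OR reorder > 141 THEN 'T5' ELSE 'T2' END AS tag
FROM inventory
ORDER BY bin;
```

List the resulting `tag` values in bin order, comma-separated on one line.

T5, T5, T5, T5, T0, T5, T5, T5, T5, T0

bin=U14: qty >= 27 OR reorder > 141 → T5
bin=U19: qty >= 27 OR reorder > 141 → T5
bin=U41: qty >= 27 OR reorder > 141 → T5
bin=U50: qty >= 27 OR reorder > 141 → T5
bin=U54: qty >= 190 AND weight BETWEEN 26 AND 40 → T0
bin=U55: qty >= 27 OR reorder > 141 → T5
bin=U61: qty >= 27 OR reorder > 141 → T5
bin=U75: qty >= 27 OR reorder > 141 → T5
bin=U77: qty >= 27 OR reorder > 141 → T5
bin=U92: qty >= 190 AND weight BETWEEN 26 AND 40 → T0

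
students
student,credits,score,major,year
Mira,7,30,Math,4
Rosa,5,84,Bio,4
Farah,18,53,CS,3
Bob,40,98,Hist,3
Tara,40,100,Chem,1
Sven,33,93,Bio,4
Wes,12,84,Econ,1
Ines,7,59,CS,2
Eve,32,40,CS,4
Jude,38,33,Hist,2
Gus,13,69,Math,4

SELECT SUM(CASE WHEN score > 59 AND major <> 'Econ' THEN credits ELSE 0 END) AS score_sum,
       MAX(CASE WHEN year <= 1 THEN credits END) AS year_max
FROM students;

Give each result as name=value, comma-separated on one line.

[score_sum: score > 59 AND major <> 'Econ']
student=Mira: ✗
student=Rosa: ✓ → 5
student=Farah: ✗
student=Bob: ✓ → 40
student=Tara: ✓ → 40
student=Sven: ✓ → 33
student=Wes: ✗
student=Ines: ✗
student=Eve: ✗
student=Jude: ✗
student=Gus: ✓ → 13
score_sum = 5 + 40 + 40 + 33 + 13 = 131
—
[year_max: year <= 1]
student=Mira: ✗
student=Rosa: ✗
student=Farah: ✗
student=Bob: ✗
student=Tara: ✓ → 40
student=Sven: ✗
student=Wes: ✓ → 12
student=Ines: ✗
student=Eve: ✗
student=Jude: ✗
student=Gus: ✗
year_max = MAX(40, 12) = 40

score_sum=131, year_max=40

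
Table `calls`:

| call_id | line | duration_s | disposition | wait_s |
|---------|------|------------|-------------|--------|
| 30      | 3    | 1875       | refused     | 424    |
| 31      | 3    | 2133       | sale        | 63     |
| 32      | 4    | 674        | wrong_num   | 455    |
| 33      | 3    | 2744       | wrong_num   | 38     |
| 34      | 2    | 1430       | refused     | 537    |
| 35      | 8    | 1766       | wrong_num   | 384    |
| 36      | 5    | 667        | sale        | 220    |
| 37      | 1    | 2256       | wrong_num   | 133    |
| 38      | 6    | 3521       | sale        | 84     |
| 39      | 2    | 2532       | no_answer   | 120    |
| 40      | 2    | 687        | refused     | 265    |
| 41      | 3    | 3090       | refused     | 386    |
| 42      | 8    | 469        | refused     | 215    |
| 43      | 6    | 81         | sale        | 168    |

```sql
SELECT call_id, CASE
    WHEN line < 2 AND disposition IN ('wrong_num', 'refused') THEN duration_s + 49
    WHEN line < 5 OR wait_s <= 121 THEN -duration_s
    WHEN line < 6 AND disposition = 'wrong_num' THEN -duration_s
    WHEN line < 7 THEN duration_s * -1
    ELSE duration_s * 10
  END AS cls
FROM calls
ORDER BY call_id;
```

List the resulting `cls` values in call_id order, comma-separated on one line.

-1875, -2133, -674, -2744, -1430, 17660, -667, 2305, -3521, -2532, -687, -3090, 4690, -81

call_id=30: line < 5 OR wait_s <= 121 → -1875
call_id=31: line < 5 OR wait_s <= 121 → -2133
call_id=32: line < 5 OR wait_s <= 121 → -674
call_id=33: line < 5 OR wait_s <= 121 → -2744
call_id=34: line < 5 OR wait_s <= 121 → -1430
call_id=35: ELSE → 17660
call_id=36: line < 7 → -667
call_id=37: line < 2 AND disposition IN ('wrong_num', 'refused') → 2305
call_id=38: line < 5 OR wait_s <= 121 → -3521
call_id=39: line < 5 OR wait_s <= 121 → -2532
call_id=40: line < 5 OR wait_s <= 121 → -687
call_id=41: line < 5 OR wait_s <= 121 → -3090
call_id=42: ELSE → 4690
call_id=43: line < 7 → -81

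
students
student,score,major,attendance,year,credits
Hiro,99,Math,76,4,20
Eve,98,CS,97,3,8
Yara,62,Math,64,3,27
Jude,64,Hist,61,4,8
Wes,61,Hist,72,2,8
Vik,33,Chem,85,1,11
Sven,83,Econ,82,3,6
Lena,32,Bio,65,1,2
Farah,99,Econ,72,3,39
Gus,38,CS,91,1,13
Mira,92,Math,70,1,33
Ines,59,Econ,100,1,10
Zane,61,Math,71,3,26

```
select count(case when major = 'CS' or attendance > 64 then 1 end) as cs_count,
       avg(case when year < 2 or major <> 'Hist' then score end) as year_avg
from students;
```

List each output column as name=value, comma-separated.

cs_count=11, year_avg=68.7272727273

[cs_count: major = 'CS' or attendance > 64]
student=Hiro: ✓ → 1
student=Eve: ✓ → 1
student=Yara: ✗
student=Jude: ✗
student=Wes: ✓ → 1
student=Vik: ✓ → 1
student=Sven: ✓ → 1
student=Lena: ✓ → 1
student=Farah: ✓ → 1
student=Gus: ✓ → 1
student=Mira: ✓ → 1
student=Ines: ✓ → 1
student=Zane: ✓ → 1
cs_count = COUNT(1, 1, 1, 1, 1, 1, 1, 1, 1, 1, 1) = 11
—
[year_avg: year < 2 or major <> 'Hist']
student=Hiro: ✓ → 99
student=Eve: ✓ → 98
student=Yara: ✓ → 62
student=Jude: ✗
student=Wes: ✗
student=Vik: ✓ → 33
student=Sven: ✓ → 83
student=Lena: ✓ → 32
student=Farah: ✓ → 99
student=Gus: ✓ → 38
student=Mira: ✓ → 92
student=Ines: ✓ → 59
student=Zane: ✓ → 61
year_avg = (99 + 98 + 62 + 33 + 83 + 32 + 99 + 38 + 92 + 59 + 61) / 11 = 68.7272727273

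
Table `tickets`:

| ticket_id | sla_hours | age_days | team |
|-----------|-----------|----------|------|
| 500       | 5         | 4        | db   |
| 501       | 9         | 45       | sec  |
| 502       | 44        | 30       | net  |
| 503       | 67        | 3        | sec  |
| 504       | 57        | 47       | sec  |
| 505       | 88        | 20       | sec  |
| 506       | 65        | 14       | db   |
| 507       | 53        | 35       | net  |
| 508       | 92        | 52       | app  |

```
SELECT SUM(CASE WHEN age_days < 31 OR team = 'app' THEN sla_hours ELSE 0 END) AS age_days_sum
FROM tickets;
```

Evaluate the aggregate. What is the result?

361

ticket_id=500: ✓ → 5
ticket_id=501: ✗
ticket_id=502: ✓ → 44
ticket_id=503: ✓ → 67
ticket_id=504: ✗
ticket_id=505: ✓ → 88
ticket_id=506: ✓ → 65
ticket_id=507: ✗
ticket_id=508: ✓ → 92
age_days_sum = 5 + 44 + 67 + 88 + 65 + 92 = 361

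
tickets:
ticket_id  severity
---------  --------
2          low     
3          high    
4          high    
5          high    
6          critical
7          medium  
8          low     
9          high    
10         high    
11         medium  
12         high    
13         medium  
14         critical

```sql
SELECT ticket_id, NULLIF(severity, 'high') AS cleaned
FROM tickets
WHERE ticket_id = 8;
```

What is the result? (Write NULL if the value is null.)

low

ticket_id = 8: severity=low.
severity=low vs high: differ → low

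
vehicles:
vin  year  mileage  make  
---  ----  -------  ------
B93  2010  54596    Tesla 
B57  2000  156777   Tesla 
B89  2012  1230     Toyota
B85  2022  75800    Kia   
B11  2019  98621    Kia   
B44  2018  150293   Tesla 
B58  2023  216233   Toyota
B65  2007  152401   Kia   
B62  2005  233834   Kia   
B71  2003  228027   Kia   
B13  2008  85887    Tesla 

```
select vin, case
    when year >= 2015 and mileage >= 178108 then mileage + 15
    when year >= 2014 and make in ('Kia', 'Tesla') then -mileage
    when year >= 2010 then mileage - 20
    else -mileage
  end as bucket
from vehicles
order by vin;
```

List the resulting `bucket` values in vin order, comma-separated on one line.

vin=B11: year >= 2014 and make in ('Kia', 'Tesla') → -98621
vin=B13: ELSE → -85887
vin=B44: year >= 2014 and make in ('Kia', 'Tesla') → -150293
vin=B57: ELSE → -156777
vin=B58: year >= 2015 and mileage >= 178108 → 216248
vin=B62: ELSE → -233834
vin=B65: ELSE → -152401
vin=B71: ELSE → -228027
vin=B85: year >= 2014 and make in ('Kia', 'Tesla') → -75800
vin=B89: year >= 2010 → 1210
vin=B93: year >= 2010 → 54576

-98621, -85887, -150293, -156777, 216248, -233834, -152401, -228027, -75800, 1210, 54576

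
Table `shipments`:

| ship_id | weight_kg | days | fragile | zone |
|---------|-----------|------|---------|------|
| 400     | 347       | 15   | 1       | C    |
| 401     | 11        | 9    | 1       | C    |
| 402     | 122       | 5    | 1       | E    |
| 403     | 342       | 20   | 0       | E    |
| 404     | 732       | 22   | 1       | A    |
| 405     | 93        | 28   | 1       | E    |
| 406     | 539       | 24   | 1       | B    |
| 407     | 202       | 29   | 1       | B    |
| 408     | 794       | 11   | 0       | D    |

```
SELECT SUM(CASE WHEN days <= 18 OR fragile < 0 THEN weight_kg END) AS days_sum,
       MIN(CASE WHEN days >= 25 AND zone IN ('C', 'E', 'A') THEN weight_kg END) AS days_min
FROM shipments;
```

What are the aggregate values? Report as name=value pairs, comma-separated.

[days_sum: days <= 18 OR fragile < 0]
ship_id=400: ✓ → 347
ship_id=401: ✓ → 11
ship_id=402: ✓ → 122
ship_id=403: ✗
ship_id=404: ✗
ship_id=405: ✗
ship_id=406: ✗
ship_id=407: ✗
ship_id=408: ✓ → 794
days_sum = 347 + 11 + 122 + 794 = 1274
—
[days_min: days >= 25 AND zone IN ('C', 'E', 'A')]
ship_id=400: ✗
ship_id=401: ✗
ship_id=402: ✗
ship_id=403: ✗
ship_id=404: ✗
ship_id=405: ✓ → 93
ship_id=406: ✗
ship_id=407: ✗
ship_id=408: ✗
days_min = MIN(93) = 93

days_sum=1274, days_min=93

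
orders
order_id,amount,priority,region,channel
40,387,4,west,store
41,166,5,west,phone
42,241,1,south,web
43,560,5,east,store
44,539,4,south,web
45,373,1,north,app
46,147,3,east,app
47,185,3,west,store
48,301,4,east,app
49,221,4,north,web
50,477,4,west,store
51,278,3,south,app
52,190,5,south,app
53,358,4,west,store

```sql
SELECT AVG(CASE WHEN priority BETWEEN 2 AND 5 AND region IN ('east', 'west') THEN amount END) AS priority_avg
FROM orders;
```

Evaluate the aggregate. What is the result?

order_id=40: ✓ → 387
order_id=41: ✓ → 166
order_id=42: ✗
order_id=43: ✓ → 560
order_id=44: ✗
order_id=45: ✗
order_id=46: ✓ → 147
order_id=47: ✓ → 185
order_id=48: ✓ → 301
order_id=49: ✗
order_id=50: ✓ → 477
order_id=51: ✗
order_id=52: ✗
order_id=53: ✓ → 358
priority_avg = (387 + 166 + 560 + 147 + 185 + 301 + 477 + 358) / 8 = 322.625

322.625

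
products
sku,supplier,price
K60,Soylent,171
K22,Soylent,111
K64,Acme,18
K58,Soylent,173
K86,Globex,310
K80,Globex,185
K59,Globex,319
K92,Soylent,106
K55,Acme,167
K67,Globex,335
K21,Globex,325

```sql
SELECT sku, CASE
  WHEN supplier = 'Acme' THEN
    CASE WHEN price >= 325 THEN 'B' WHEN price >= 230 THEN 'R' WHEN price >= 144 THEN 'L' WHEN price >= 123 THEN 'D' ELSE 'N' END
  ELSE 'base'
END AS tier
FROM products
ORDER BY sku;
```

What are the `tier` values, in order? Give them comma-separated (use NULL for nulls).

base, base, L, base, base, base, N, base, base, base, base

sku=K21: supplier='Globex' → outer ELSE → base
sku=K22: supplier='Soylent' → outer ELSE → base
sku=K55: supplier='Acme' → inner[price >= 144] → L
sku=K58: supplier='Soylent' → outer ELSE → base
sku=K59: supplier='Globex' → outer ELSE → base
sku=K60: supplier='Soylent' → outer ELSE → base
sku=K64: supplier='Acme' → inner[ELSE] → N
sku=K67: supplier='Globex' → outer ELSE → base
sku=K80: supplier='Globex' → outer ELSE → base
sku=K86: supplier='Globex' → outer ELSE → base
sku=K92: supplier='Soylent' → outer ELSE → base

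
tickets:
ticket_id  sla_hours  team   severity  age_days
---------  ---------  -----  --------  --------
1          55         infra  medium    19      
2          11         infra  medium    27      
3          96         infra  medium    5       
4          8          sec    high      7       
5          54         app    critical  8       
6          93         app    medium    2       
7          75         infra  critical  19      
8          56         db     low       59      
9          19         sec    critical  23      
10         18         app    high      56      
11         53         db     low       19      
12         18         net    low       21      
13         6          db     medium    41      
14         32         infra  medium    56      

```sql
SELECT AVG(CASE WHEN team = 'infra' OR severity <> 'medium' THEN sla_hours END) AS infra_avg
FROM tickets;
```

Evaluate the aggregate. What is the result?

ticket_id=1: ✓ → 55
ticket_id=2: ✓ → 11
ticket_id=3: ✓ → 96
ticket_id=4: ✓ → 8
ticket_id=5: ✓ → 54
ticket_id=6: ✗
ticket_id=7: ✓ → 75
ticket_id=8: ✓ → 56
ticket_id=9: ✓ → 19
ticket_id=10: ✓ → 18
ticket_id=11: ✓ → 53
ticket_id=12: ✓ → 18
ticket_id=13: ✗
ticket_id=14: ✓ → 32
infra_avg = (55 + 11 + 96 + 8 + 54 + 75 + 56 + 19 + 18 + 53 + 18 + 32) / 12 = 41.25

41.25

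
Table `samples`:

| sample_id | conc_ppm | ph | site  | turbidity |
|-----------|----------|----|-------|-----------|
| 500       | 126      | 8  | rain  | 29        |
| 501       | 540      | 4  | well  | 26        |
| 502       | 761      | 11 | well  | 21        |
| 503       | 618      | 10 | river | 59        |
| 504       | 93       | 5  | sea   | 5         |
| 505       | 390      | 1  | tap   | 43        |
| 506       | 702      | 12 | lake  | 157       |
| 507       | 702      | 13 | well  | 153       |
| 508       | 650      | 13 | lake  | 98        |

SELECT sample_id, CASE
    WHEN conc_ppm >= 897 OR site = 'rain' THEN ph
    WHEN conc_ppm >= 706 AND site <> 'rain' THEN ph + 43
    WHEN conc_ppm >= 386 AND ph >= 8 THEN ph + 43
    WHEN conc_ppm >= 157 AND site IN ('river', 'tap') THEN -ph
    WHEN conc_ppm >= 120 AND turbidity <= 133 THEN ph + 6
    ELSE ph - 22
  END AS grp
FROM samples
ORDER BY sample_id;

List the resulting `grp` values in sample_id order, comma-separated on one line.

sample_id=500: conc_ppm >= 897 OR site = 'rain' → 8
sample_id=501: conc_ppm >= 120 AND turbidity <= 133 → 10
sample_id=502: conc_ppm >= 706 AND site <> 'rain' → 54
sample_id=503: conc_ppm >= 386 AND ph >= 8 → 53
sample_id=504: ELSE → -17
sample_id=505: conc_ppm >= 157 AND site IN ('river', 'tap') → -1
sample_id=506: conc_ppm >= 386 AND ph >= 8 → 55
sample_id=507: conc_ppm >= 386 AND ph >= 8 → 56
sample_id=508: conc_ppm >= 386 AND ph >= 8 → 56

8, 10, 54, 53, -17, -1, 55, 56, 56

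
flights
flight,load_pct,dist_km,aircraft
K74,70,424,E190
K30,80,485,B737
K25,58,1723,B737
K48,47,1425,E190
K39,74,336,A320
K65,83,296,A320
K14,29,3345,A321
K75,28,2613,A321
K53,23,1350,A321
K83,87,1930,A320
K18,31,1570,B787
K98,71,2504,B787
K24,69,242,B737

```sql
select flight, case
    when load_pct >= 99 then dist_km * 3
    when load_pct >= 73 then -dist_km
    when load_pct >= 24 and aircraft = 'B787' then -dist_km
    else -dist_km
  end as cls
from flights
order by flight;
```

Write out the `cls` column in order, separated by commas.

flight=K14: ELSE → -3345
flight=K18: load_pct >= 24 and aircraft = 'B787' → -1570
flight=K24: ELSE → -242
flight=K25: ELSE → -1723
flight=K30: load_pct >= 73 → -485
flight=K39: load_pct >= 73 → -336
flight=K48: ELSE → -1425
flight=K53: ELSE → -1350
flight=K65: load_pct >= 73 → -296
flight=K74: ELSE → -424
flight=K75: ELSE → -2613
flight=K83: load_pct >= 73 → -1930
flight=K98: load_pct >= 24 and aircraft = 'B787' → -2504

-3345, -1570, -242, -1723, -485, -336, -1425, -1350, -296, -424, -2613, -1930, -2504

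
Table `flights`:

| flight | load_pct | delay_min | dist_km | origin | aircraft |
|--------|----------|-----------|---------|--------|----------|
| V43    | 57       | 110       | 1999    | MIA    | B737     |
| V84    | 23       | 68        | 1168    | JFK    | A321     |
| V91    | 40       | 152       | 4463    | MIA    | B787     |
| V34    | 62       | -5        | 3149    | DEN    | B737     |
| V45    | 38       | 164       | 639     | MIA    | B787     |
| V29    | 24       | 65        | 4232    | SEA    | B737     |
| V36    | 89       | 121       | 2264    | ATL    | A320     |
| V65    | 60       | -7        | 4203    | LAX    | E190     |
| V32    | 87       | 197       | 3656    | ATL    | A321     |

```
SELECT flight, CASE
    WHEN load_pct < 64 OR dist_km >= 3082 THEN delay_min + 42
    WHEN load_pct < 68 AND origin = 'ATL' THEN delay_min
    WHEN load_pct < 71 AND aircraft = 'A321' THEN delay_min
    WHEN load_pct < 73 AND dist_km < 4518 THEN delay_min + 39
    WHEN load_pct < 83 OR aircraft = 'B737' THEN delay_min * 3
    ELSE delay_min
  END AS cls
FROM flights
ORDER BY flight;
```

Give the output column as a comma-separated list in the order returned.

107, 239, 37, 121, 152, 206, 35, 110, 194

flight=V29: load_pct < 64 OR dist_km >= 3082 → 107
flight=V32: load_pct < 64 OR dist_km >= 3082 → 239
flight=V34: load_pct < 64 OR dist_km >= 3082 → 37
flight=V36: ELSE → 121
flight=V43: load_pct < 64 OR dist_km >= 3082 → 152
flight=V45: load_pct < 64 OR dist_km >= 3082 → 206
flight=V65: load_pct < 64 OR dist_km >= 3082 → 35
flight=V84: load_pct < 64 OR dist_km >= 3082 → 110
flight=V91: load_pct < 64 OR dist_km >= 3082 → 194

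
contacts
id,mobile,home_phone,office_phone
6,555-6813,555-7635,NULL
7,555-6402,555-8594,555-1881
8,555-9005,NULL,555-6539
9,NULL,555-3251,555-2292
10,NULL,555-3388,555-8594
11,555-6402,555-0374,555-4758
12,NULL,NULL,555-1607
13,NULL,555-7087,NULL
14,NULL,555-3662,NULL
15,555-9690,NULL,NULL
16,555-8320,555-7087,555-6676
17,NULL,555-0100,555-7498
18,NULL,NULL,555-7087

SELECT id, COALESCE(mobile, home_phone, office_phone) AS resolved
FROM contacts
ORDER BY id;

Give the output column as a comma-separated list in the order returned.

id=6: mobile=555-6813 → 555-6813
id=7: mobile=555-6402 → 555-6402
id=8: mobile=555-9005 → 555-9005
id=9: mobile=NULL, home_phone=555-3251 → 555-3251
id=10: mobile=NULL, home_phone=555-3388 → 555-3388
id=11: mobile=555-6402 → 555-6402
id=12: mobile=NULL, home_phone=NULL, office_phone=555-1607 → 555-1607
id=13: mobile=NULL, home_phone=555-7087 → 555-7087
id=14: mobile=NULL, home_phone=555-3662 → 555-3662
id=15: mobile=555-9690 → 555-9690
id=16: mobile=555-8320 → 555-8320
id=17: mobile=NULL, home_phone=555-0100 → 555-0100
id=18: mobile=NULL, home_phone=NULL, office_phone=555-7087 → 555-7087

555-6813, 555-6402, 555-9005, 555-3251, 555-3388, 555-6402, 555-1607, 555-7087, 555-3662, 555-9690, 555-8320, 555-0100, 555-7087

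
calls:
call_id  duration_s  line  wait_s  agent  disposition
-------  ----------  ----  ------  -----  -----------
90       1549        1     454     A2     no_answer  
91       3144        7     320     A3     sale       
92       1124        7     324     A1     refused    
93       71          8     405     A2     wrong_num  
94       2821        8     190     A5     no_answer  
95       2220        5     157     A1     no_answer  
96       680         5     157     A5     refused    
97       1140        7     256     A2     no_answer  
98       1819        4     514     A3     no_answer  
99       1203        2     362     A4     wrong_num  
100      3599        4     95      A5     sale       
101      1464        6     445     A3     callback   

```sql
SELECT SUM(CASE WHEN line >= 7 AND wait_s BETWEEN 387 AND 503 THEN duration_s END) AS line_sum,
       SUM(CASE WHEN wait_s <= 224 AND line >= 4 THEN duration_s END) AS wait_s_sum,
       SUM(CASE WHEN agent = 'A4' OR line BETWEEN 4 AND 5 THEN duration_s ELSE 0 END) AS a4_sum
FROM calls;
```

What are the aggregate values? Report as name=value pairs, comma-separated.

[line_sum: line >= 7 AND wait_s BETWEEN 387 AND 503]
call_id=90: ✗
call_id=91: ✗
call_id=92: ✗
call_id=93: ✓ → 71
call_id=94: ✗
call_id=95: ✗
call_id=96: ✗
call_id=97: ✗
call_id=98: ✗
call_id=99: ✗
call_id=100: ✗
call_id=101: ✗
line_sum = 71
—
[wait_s_sum: wait_s <= 224 AND line >= 4]
call_id=90: ✗
call_id=91: ✗
call_id=92: ✗
call_id=93: ✗
call_id=94: ✓ → 2821
call_id=95: ✓ → 2220
call_id=96: ✓ → 680
call_id=97: ✗
call_id=98: ✗
call_id=99: ✗
call_id=100: ✓ → 3599
call_id=101: ✗
wait_s_sum = 2821 + 2220 + 680 + 3599 = 9320
—
[a4_sum: agent = 'A4' OR line BETWEEN 4 AND 5]
call_id=90: ✗
call_id=91: ✗
call_id=92: ✗
call_id=93: ✗
call_id=94: ✗
call_id=95: ✓ → 2220
call_id=96: ✓ → 680
call_id=97: ✗
call_id=98: ✓ → 1819
call_id=99: ✓ → 1203
call_id=100: ✓ → 3599
call_id=101: ✗
a4_sum = 2220 + 680 + 1819 + 1203 + 3599 = 9521

line_sum=71, wait_s_sum=9320, a4_sum=9521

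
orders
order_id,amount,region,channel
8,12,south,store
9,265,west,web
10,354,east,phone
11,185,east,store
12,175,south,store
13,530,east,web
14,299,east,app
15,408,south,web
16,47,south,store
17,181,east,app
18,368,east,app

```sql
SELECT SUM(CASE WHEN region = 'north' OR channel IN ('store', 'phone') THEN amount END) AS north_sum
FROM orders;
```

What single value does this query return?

773

order_id=8: ✓ → 12
order_id=9: ✗
order_id=10: ✓ → 354
order_id=11: ✓ → 185
order_id=12: ✓ → 175
order_id=13: ✗
order_id=14: ✗
order_id=15: ✗
order_id=16: ✓ → 47
order_id=17: ✗
order_id=18: ✗
north_sum = 12 + 354 + 185 + 175 + 47 = 773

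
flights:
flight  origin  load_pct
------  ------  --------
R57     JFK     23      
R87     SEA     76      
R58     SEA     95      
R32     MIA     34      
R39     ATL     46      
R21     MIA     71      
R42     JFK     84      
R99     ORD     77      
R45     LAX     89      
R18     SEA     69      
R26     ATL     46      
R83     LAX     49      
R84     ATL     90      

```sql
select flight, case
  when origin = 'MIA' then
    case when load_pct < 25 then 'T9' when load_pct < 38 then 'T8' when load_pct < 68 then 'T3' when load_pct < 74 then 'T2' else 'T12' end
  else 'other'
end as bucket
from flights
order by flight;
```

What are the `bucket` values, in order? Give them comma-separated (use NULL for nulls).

flight=R18: origin='SEA' → outer ELSE → other
flight=R21: origin='MIA' → inner[load_pct < 74] → T2
flight=R26: origin='ATL' → outer ELSE → other
flight=R32: origin='MIA' → inner[load_pct < 38] → T8
flight=R39: origin='ATL' → outer ELSE → other
flight=R42: origin='JFK' → outer ELSE → other
flight=R45: origin='LAX' → outer ELSE → other
flight=R57: origin='JFK' → outer ELSE → other
flight=R58: origin='SEA' → outer ELSE → other
flight=R83: origin='LAX' → outer ELSE → other
flight=R84: origin='ATL' → outer ELSE → other
flight=R87: origin='SEA' → outer ELSE → other
flight=R99: origin='ORD' → outer ELSE → other

other, T2, other, T8, other, other, other, other, other, other, other, other, other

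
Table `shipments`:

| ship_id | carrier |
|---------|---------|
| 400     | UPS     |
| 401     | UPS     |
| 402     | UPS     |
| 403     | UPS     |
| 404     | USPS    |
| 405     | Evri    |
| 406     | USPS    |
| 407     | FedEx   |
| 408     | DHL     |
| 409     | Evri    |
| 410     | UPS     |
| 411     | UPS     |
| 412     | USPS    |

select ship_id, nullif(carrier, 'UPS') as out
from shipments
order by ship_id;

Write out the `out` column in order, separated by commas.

NULL, NULL, NULL, NULL, USPS, Evri, USPS, FedEx, DHL, Evri, NULL, NULL, USPS

ship_id=400: carrier=UPS vs UPS: equal → NULL
ship_id=401: carrier=UPS vs UPS: equal → NULL
ship_id=402: carrier=UPS vs UPS: equal → NULL
ship_id=403: carrier=UPS vs UPS: equal → NULL
ship_id=404: carrier=USPS vs UPS: differ → USPS
ship_id=405: carrier=Evri vs UPS: differ → Evri
ship_id=406: carrier=USPS vs UPS: differ → USPS
ship_id=407: carrier=FedEx vs UPS: differ → FedEx
ship_id=408: carrier=DHL vs UPS: differ → DHL
ship_id=409: carrier=Evri vs UPS: differ → Evri
ship_id=410: carrier=UPS vs UPS: equal → NULL
ship_id=411: carrier=UPS vs UPS: equal → NULL
ship_id=412: carrier=USPS vs UPS: differ → USPS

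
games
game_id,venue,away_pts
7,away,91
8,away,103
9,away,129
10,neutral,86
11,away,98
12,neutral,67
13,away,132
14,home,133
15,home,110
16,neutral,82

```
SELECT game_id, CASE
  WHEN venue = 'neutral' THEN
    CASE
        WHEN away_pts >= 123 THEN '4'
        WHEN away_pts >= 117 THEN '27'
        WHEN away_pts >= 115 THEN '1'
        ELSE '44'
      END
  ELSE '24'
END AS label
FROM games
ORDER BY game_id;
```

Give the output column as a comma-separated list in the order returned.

24, 24, 24, 44, 24, 44, 24, 24, 24, 44

game_id=7: venue='away' → outer ELSE → 24
game_id=8: venue='away' → outer ELSE → 24
game_id=9: venue='away' → outer ELSE → 24
game_id=10: venue='neutral' → inner[ELSE] → 44
game_id=11: venue='away' → outer ELSE → 24
game_id=12: venue='neutral' → inner[ELSE] → 44
game_id=13: venue='away' → outer ELSE → 24
game_id=14: venue='home' → outer ELSE → 24
game_id=15: venue='home' → outer ELSE → 24
game_id=16: venue='neutral' → inner[ELSE] → 44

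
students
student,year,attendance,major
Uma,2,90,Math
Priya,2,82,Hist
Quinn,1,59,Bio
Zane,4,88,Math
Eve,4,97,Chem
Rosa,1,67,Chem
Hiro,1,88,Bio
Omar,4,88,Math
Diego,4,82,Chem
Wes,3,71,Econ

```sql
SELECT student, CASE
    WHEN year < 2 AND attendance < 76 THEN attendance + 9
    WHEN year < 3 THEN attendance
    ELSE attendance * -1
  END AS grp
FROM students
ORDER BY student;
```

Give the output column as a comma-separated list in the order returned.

-82, -97, 88, -88, 82, 68, 76, 90, -71, -88

student=Diego: ELSE → -82
student=Eve: ELSE → -97
student=Hiro: year < 3 → 88
student=Omar: ELSE → -88
student=Priya: year < 3 → 82
student=Quinn: year < 2 AND attendance < 76 → 68
student=Rosa: year < 2 AND attendance < 76 → 76
student=Uma: year < 3 → 90
student=Wes: ELSE → -71
student=Zane: ELSE → -88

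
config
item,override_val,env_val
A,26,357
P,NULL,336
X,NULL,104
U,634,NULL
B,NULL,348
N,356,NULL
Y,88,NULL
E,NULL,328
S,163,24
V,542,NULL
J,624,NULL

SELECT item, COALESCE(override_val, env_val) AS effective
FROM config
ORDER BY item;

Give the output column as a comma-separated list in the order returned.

item=A: override_val=26 → 26
item=B: override_val=NULL, env_val=348 → 348
item=E: override_val=NULL, env_val=328 → 328
item=J: override_val=624 → 624
item=N: override_val=356 → 356
item=P: override_val=NULL, env_val=336 → 336
item=S: override_val=163 → 163
item=U: override_val=634 → 634
item=V: override_val=542 → 542
item=X: override_val=NULL, env_val=104 → 104
item=Y: override_val=88 → 88

26, 348, 328, 624, 356, 336, 163, 634, 542, 104, 88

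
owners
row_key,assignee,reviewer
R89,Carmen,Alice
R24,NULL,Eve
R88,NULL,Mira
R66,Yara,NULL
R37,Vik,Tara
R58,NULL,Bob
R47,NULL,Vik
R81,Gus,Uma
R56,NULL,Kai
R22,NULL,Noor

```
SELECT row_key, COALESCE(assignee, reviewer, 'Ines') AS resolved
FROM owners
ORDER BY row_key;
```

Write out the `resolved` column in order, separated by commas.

row_key=R22: assignee=NULL, reviewer=Noor → Noor
row_key=R24: assignee=NULL, reviewer=Eve → Eve
row_key=R37: assignee=Vik → Vik
row_key=R47: assignee=NULL, reviewer=Vik → Vik
row_key=R56: assignee=NULL, reviewer=Kai → Kai
row_key=R58: assignee=NULL, reviewer=Bob → Bob
row_key=R66: assignee=Yara → Yara
row_key=R81: assignee=Gus → Gus
row_key=R88: assignee=NULL, reviewer=Mira → Mira
row_key=R89: assignee=Carmen → Carmen

Noor, Eve, Vik, Vik, Kai, Bob, Yara, Gus, Mira, Carmen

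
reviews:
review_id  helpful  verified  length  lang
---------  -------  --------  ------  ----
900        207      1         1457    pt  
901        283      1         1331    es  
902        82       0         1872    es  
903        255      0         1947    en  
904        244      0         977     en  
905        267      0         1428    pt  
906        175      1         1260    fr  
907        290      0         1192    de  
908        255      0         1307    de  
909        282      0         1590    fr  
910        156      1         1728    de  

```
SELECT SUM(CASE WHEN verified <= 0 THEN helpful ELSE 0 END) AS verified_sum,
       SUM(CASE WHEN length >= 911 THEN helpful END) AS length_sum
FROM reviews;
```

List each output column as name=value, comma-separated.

verified_sum=1675, length_sum=2496

[verified_sum: verified <= 0]
review_id=900: ✗
review_id=901: ✗
review_id=902: ✓ → 82
review_id=903: ✓ → 255
review_id=904: ✓ → 244
review_id=905: ✓ → 267
review_id=906: ✗
review_id=907: ✓ → 290
review_id=908: ✓ → 255
review_id=909: ✓ → 282
review_id=910: ✗
verified_sum = 82 + 255 + 244 + 267 + 290 + 255 + 282 = 1675
—
[length_sum: length >= 911]
review_id=900: ✓ → 207
review_id=901: ✓ → 283
review_id=902: ✓ → 82
review_id=903: ✓ → 255
review_id=904: ✓ → 244
review_id=905: ✓ → 267
review_id=906: ✓ → 175
review_id=907: ✓ → 290
review_id=908: ✓ → 255
review_id=909: ✓ → 282
review_id=910: ✓ → 156
length_sum = 207 + 283 + 82 + 255 + 244 + 267 + 175 + 290 + 255 + 282 + 156 = 2496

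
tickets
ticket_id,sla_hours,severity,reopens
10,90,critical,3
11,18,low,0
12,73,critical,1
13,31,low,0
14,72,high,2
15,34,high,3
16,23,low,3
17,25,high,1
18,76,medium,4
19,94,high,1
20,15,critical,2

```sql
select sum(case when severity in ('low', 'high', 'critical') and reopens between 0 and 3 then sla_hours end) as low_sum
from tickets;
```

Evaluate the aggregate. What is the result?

ticket_id=10: ✓ → 90
ticket_id=11: ✓ → 18
ticket_id=12: ✓ → 73
ticket_id=13: ✓ → 31
ticket_id=14: ✓ → 72
ticket_id=15: ✓ → 34
ticket_id=16: ✓ → 23
ticket_id=17: ✓ → 25
ticket_id=18: ✗
ticket_id=19: ✓ → 94
ticket_id=20: ✓ → 15
low_sum = 90 + 18 + 73 + 31 + 72 + 34 + 23 + 25 + 94 + 15 = 475

475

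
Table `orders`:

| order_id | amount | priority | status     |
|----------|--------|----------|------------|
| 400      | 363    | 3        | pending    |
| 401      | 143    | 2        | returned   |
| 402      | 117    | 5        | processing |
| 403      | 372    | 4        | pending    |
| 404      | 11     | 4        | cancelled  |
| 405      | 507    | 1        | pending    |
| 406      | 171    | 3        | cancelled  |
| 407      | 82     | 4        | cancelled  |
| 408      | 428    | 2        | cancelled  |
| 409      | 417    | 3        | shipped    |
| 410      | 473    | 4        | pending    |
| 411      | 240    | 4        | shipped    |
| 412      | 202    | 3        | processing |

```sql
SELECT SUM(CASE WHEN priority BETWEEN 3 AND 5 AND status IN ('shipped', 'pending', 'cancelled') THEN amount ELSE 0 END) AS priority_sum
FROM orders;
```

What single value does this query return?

2129

order_id=400: ✓ → 363
order_id=401: ✗
order_id=402: ✗
order_id=403: ✓ → 372
order_id=404: ✓ → 11
order_id=405: ✗
order_id=406: ✓ → 171
order_id=407: ✓ → 82
order_id=408: ✗
order_id=409: ✓ → 417
order_id=410: ✓ → 473
order_id=411: ✓ → 240
order_id=412: ✗
priority_sum = 363 + 372 + 11 + 171 + 82 + 417 + 473 + 240 = 2129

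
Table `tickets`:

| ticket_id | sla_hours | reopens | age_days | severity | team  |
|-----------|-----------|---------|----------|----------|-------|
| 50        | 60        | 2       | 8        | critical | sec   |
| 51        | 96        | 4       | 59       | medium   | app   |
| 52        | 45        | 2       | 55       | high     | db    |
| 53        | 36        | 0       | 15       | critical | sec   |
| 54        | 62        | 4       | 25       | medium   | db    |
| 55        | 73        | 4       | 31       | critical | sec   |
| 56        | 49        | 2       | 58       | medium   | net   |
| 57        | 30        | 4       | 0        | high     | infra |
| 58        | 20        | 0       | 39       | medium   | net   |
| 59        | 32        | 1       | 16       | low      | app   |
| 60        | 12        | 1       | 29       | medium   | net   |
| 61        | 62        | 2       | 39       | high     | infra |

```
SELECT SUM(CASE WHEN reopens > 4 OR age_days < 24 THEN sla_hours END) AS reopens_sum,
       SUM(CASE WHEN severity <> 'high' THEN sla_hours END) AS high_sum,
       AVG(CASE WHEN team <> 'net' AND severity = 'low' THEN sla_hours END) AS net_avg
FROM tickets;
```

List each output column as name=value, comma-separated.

[reopens_sum: reopens > 4 OR age_days < 24]
ticket_id=50: ✓ → 60
ticket_id=51: ✗
ticket_id=52: ✗
ticket_id=53: ✓ → 36
ticket_id=54: ✗
ticket_id=55: ✗
ticket_id=56: ✗
ticket_id=57: ✓ → 30
ticket_id=58: ✗
ticket_id=59: ✓ → 32
ticket_id=60: ✗
ticket_id=61: ✗
reopens_sum = 60 + 36 + 30 + 32 = 158
—
[high_sum: severity <> 'high']
ticket_id=50: ✓ → 60
ticket_id=51: ✓ → 96
ticket_id=52: ✗
ticket_id=53: ✓ → 36
ticket_id=54: ✓ → 62
ticket_id=55: ✓ → 73
ticket_id=56: ✓ → 49
ticket_id=57: ✗
ticket_id=58: ✓ → 20
ticket_id=59: ✓ → 32
ticket_id=60: ✓ → 12
ticket_id=61: ✗
high_sum = 60 + 96 + 36 + 62 + 73 + 49 + 20 + 32 + 12 = 440
—
[net_avg: team <> 'net' AND severity = 'low']
ticket_id=50: ✗
ticket_id=51: ✗
ticket_id=52: ✗
ticket_id=53: ✗
ticket_id=54: ✗
ticket_id=55: ✗
ticket_id=56: ✗
ticket_id=57: ✗
ticket_id=58: ✗
ticket_id=59: ✓ → 32
ticket_id=60: ✗
ticket_id=61: ✗
net_avg = 32

reopens_sum=158, high_sum=440, net_avg=32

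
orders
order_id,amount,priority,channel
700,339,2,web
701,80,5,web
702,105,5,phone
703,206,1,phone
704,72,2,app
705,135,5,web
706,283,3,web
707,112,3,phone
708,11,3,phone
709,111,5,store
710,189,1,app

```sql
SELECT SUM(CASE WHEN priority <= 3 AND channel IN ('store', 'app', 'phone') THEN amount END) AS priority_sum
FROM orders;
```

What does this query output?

order_id=700: ✗
order_id=701: ✗
order_id=702: ✗
order_id=703: ✓ → 206
order_id=704: ✓ → 72
order_id=705: ✗
order_id=706: ✗
order_id=707: ✓ → 112
order_id=708: ✓ → 11
order_id=709: ✗
order_id=710: ✓ → 189
priority_sum = 206 + 72 + 112 + 11 + 189 = 590

590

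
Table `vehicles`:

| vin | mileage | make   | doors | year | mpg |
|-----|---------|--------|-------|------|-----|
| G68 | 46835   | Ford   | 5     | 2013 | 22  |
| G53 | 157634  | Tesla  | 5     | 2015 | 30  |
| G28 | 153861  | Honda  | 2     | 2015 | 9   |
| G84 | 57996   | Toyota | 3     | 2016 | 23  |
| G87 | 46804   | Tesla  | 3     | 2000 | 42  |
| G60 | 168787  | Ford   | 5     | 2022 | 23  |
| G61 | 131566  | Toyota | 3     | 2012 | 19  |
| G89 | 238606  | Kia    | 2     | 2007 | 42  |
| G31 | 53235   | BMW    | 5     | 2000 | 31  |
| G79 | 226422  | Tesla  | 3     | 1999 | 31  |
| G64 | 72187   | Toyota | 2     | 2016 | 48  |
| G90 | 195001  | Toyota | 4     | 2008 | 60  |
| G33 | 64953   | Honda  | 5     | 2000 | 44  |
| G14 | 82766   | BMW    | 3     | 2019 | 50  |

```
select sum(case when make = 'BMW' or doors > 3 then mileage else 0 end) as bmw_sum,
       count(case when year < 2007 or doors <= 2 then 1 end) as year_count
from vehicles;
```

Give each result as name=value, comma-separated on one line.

bmw_sum=769211, year_count=7

[bmw_sum: make = 'BMW' or doors > 3]
vin=G68: ✓ → 46835
vin=G53: ✓ → 157634
vin=G28: ✗
vin=G84: ✗
vin=G87: ✗
vin=G60: ✓ → 168787
vin=G61: ✗
vin=G89: ✗
vin=G31: ✓ → 53235
vin=G79: ✗
vin=G64: ✗
vin=G90: ✓ → 195001
vin=G33: ✓ → 64953
vin=G14: ✓ → 82766
bmw_sum = 46835 + 157634 + 168787 + 53235 + 195001 + 64953 + 82766 = 769211
—
[year_count: year < 2007 or doors <= 2]
vin=G68: ✗
vin=G53: ✗
vin=G28: ✓ → 1
vin=G84: ✗
vin=G87: ✓ → 1
vin=G60: ✗
vin=G61: ✗
vin=G89: ✓ → 1
vin=G31: ✓ → 1
vin=G79: ✓ → 1
vin=G64: ✓ → 1
vin=G90: ✗
vin=G33: ✓ → 1
vin=G14: ✗
year_count = COUNT(1, 1, 1, 1, 1, 1, 1) = 7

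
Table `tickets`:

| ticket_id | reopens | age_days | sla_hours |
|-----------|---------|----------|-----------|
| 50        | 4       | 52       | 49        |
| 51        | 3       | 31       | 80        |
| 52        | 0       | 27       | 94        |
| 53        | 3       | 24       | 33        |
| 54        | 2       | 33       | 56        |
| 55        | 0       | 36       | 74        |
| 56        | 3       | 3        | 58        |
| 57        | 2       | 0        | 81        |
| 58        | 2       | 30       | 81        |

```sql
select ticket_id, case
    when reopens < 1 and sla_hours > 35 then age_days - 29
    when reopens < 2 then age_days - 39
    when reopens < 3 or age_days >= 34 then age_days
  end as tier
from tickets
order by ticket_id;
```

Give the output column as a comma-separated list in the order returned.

ticket_id=50: reopens < 3 or age_days >= 34 → 52
ticket_id=51: (no match → NULL) → NULL
ticket_id=52: reopens < 1 and sla_hours > 35 → -2
ticket_id=53: (no match → NULL) → NULL
ticket_id=54: reopens < 3 or age_days >= 34 → 33
ticket_id=55: reopens < 1 and sla_hours > 35 → 7
ticket_id=56: (no match → NULL) → NULL
ticket_id=57: reopens < 3 or age_days >= 34 → 0
ticket_id=58: reopens < 3 or age_days >= 34 → 30

52, NULL, -2, NULL, 33, 7, NULL, 0, 30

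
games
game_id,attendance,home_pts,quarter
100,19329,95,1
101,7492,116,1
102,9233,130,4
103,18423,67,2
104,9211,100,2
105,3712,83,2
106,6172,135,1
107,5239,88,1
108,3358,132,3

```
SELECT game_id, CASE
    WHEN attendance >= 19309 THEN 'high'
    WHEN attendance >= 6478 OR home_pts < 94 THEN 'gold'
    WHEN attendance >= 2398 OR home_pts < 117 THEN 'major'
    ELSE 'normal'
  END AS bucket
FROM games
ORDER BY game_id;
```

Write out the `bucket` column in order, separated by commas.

high, gold, gold, gold, gold, gold, major, gold, major

game_id=100: attendance >= 19309 → high
game_id=101: attendance >= 6478 OR home_pts < 94 → gold
game_id=102: attendance >= 6478 OR home_pts < 94 → gold
game_id=103: attendance >= 6478 OR home_pts < 94 → gold
game_id=104: attendance >= 6478 OR home_pts < 94 → gold
game_id=105: attendance >= 6478 OR home_pts < 94 → gold
game_id=106: attendance >= 2398 OR home_pts < 117 → major
game_id=107: attendance >= 6478 OR home_pts < 94 → gold
game_id=108: attendance >= 2398 OR home_pts < 117 → major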